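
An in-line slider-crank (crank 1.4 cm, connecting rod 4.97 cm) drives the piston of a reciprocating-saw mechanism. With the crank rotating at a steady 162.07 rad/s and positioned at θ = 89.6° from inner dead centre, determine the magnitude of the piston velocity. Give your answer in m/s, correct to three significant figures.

2.27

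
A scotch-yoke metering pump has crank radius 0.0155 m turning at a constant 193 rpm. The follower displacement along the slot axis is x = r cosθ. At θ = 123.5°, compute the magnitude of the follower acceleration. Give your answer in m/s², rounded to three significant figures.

ω = 20.21 rad/s (from 193 rpm).
x = r cosθ ⇒ ẍ = −rω² cosθ (ω constant).
|a| = rω²|cosθ| = 0.0155·(20.21)²·|cos 123.5°| = 3.4946 m/s².

3.49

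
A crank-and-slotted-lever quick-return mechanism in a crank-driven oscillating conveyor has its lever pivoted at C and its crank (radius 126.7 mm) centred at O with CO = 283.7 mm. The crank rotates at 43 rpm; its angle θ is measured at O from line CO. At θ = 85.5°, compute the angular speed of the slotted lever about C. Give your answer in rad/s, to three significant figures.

0.832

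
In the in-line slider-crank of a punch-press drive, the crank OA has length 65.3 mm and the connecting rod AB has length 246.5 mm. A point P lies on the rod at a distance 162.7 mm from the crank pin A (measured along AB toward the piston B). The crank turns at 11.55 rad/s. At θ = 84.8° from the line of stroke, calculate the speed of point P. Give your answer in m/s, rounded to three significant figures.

ω = 11.55 rad/s.  Crank-pin speed |V_A| = rω = 0.75421 m/s, perpendicular to OA.
Rod angle: sinφ = −(r/L) sinθ ⇒ φ = -15.297°; ω_rod = −rω cosθ/√(L²−r²sin²θ) = -0.28749 rad/s.
V_P = V_A + ω_rod × AP, with AP = 0.1627 m along the rod.
Components: V_Px = −rω sinθ − a·ω_rod·sinφ = -0.76345 m/s;  V_Py = rω cosθ + a·ω_rod·cosφ = +0.023238 m/s.
|V_P| = √(V_Px² + V_Py²) = 0.7638 m/s.

0.764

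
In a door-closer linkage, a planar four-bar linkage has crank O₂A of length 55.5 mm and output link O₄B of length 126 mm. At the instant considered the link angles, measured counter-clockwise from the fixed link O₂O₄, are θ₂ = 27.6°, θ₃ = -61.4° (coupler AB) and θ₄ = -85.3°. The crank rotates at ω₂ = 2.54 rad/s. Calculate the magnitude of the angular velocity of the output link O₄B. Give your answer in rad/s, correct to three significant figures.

2.76

ω₂ = 2.54 rad/s
Differentiating the loop-closure r₂e^{iθ₂}+r₃e^{iθ₃}=r₁+r₄e^{iθ₄} gives r₂ω₂e^{iθ₂}+r₃ω₃e^{iθ₃}=r₄ω₄e^{iθ₄}.
Eliminating the other unknown: ω₄ = r₂ω₂ sin(θ₂−θ₃) / [r₄ sin(θ₄−θ₃)].
Numerator sine = +0.99985; denominator sine = -0.40514.
Result = 0.0555·2.54·(+0.99985) / (0.126·(-0.40514)) = -2.7611 rad/s; magnitude 2.7611 rad/s.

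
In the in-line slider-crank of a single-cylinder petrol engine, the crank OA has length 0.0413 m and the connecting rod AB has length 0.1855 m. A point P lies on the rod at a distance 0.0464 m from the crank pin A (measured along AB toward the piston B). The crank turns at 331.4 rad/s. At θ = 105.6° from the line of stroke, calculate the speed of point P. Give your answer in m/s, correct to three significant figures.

13.3

ω = 331.4 rad/s.  Crank-pin speed |V_A| = rω = 13.687 m/s, perpendicular to OA.
Rod angle: sinφ = −(r/L) sinθ ⇒ φ = -12.383°; ω_rod = −rω cosθ/√(L²−r²sin²θ) = +20.314 rad/s.
V_P = V_A + ω_rod × AP, with AP = 0.0464 m along the rod.
Components: V_Px = −rω sinθ − a·ω_rod·sinφ = -12.981 m/s;  V_Py = rω cosθ + a·ω_rod·cosφ = -2.76 m/s.
|V_P| = √(V_Px² + V_Py²) = 13.271 m/s.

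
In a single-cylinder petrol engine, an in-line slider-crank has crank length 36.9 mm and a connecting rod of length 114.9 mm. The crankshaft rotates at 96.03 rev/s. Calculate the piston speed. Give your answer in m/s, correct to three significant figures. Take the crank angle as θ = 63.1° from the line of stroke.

22.9

ω = 2π·96 = 603.4 rad/s
For an in-line slider-crank, x = r cosθ + √(L² − r² sin²θ), so v = −rω sinθ·[1 + r cosθ/√(L² − r² sin²θ)].
With r = 0.0369 m, L = 0.1149 m, θ = 63.1°: √(L² − r² sin²θ) = 0.11009 m.
v = −0.0369·603.4·0.89180·[1 + 0.0369·0.45243/0.11009] = -22.867 m/s.
|v| = 22.867 m/s.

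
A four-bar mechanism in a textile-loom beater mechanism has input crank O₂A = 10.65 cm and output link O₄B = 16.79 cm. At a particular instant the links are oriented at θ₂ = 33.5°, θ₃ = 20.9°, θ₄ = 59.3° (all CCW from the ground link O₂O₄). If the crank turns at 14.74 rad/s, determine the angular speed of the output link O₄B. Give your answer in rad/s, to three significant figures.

ω₂ = 14.74 rad/s
Differentiating the loop-closure r₂e^{iθ₂}+r₃e^{iθ₃}=r₁+r₄e^{iθ₄} gives r₂ω₂e^{iθ₂}+r₃ω₃e^{iθ₃}=r₄ω₄e^{iθ₄}.
Eliminating the other unknown: ω₄ = r₂ω₂ sin(θ₂−θ₃) / [r₄ sin(θ₄−θ₃)].
Numerator sine = +0.21814; denominator sine = +0.62115.
Result = 0.1065·14.74·(+0.21814) / (0.1679·(+0.62115)) = +3.2835 rad/s; magnitude 3.2835 rad/s.

3.28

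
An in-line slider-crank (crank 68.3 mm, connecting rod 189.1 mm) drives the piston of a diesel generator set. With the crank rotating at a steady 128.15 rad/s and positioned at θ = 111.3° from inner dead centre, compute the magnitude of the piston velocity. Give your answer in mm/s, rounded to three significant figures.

ω = 128.2 rad/s
For an in-line slider-crank, x = r cosθ + √(L² − r² sin²θ), so v = −rω sinθ·[1 + r cosθ/√(L² − r² sin²θ)].
With r = 0.0683 m, L = 0.1891 m, θ = 111.3°: √(L² − r² sin²θ) = 0.17807 m.
v = −0.0683·128.2·0.93169·[1 + 0.0683·-0.36325/0.17807] = -7.0186 m/s.
|v| = 7.0186 m/s = 7018.6 mm/s.

7020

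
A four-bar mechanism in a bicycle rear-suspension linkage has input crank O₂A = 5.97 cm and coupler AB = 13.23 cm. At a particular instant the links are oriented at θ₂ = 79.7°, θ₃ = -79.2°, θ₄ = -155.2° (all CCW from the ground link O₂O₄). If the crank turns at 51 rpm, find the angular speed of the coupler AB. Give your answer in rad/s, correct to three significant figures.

2.03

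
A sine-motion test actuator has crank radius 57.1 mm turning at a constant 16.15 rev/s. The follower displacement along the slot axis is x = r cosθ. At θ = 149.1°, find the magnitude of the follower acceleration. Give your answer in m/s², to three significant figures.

ω = 101.5 rad/s (from 16.15 rev/s).
x = r cosθ ⇒ ẍ = −rω² cosθ (ω constant).
|a| = rω²|cosθ| = 0.0571·(101.5)²·|cos 149.1°| = 504.5 m/s².

504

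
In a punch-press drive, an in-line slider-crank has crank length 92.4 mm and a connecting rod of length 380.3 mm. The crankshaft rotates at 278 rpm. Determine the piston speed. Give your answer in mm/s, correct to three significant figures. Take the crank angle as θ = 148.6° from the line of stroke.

1110

ω = 2π·278/60 = 29.11 rad/s
For an in-line slider-crank, x = r cosθ + √(L² − r² sin²θ), so v = −rω sinθ·[1 + r cosθ/√(L² − r² sin²θ)].
With r = 0.0924 m, L = 0.3803 m, θ = 148.6°: √(L² − r² sin²θ) = 0.37724 m.
v = −0.0924·29.11·0.52101·[1 + 0.0924·-0.85355/0.37724] = -1.1085 m/s.
|v| = 1.1085 m/s = 1108.5 mm/s.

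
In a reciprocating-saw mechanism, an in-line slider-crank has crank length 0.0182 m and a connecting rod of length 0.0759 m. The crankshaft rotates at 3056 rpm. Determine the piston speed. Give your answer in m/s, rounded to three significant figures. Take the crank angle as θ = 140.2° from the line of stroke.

3.03

ω = 2π·3056/60 = 320 rad/s
For an in-line slider-crank, x = r cosθ + √(L² − r² sin²θ), so v = −rω sinθ·[1 + r cosθ/√(L² − r² sin²θ)].
With r = 0.0182 m, L = 0.0759 m, θ = 140.2°: √(L² − r² sin²θ) = 0.075001 m.
v = −0.0182·320·0.64011·[1 + 0.0182·-0.76828/0.075001] = -3.0332 m/s.
|v| = 3.0332 m/s.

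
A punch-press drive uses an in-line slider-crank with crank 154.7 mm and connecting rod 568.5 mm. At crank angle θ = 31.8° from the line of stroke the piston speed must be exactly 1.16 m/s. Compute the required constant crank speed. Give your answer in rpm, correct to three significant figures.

110

For an in-line slider-crank, |v_piston| = rω|sinθ|·[1 + r cosθ/√(L² − r² sin²θ)].
With r = 0.1547 m, L = 0.5685 m, θ = 31.8°: the bracketed kinematic factor |dx/dθ| = 0.10057 m.
ω = v/|dx/dθ| = 1.16/0.10057 = 11.534 rad/s.
N = 60ω/(2π) = 110.14 rpm.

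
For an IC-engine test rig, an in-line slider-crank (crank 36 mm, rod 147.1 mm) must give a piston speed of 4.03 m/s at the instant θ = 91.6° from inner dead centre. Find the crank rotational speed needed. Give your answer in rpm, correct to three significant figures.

1080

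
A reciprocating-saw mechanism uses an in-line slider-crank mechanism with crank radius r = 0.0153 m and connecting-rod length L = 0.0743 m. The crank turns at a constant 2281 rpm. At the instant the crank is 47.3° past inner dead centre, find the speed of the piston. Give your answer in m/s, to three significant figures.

ω = 2π·2281/60 = 238.9 rad/s
For an in-line slider-crank, x = r cosθ + √(L² − r² sin²θ), so v = −rω sinθ·[1 + r cosθ/√(L² − r² sin²θ)].
With r = 0.0153 m, L = 0.0743 m, θ = 47.3°: √(L² − r² sin²θ) = 0.073444 m.
v = −0.0153·238.9·0.73491·[1 + 0.0153·0.67816/0.073444] = -3.0653 m/s.
|v| = 3.0653 m/s.

3.07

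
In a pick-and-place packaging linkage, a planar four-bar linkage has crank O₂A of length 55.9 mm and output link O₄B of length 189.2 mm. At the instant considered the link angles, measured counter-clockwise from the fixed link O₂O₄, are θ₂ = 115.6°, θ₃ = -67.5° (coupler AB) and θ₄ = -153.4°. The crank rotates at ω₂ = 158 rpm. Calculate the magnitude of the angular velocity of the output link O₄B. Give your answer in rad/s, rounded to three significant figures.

ω₂ = 16.55 rad/s (from 158 rpm).
Differentiating the loop-closure r₂e^{iθ₂}+r₃e^{iθ₃}=r₁+r₄e^{iθ₄} gives r₂ω₂e^{iθ₂}+r₃ω₃e^{iθ₃}=r₄ω₄e^{iθ₄}.
Eliminating the other unknown: ω₄ = r₂ω₂ sin(θ₂−θ₃) / [r₄ sin(θ₄−θ₃)].
Numerator sine = -0.05408; denominator sine = -0.99744.
Result = 0.0559·16.55·(-0.05408) / (0.1892·(-0.99744)) = +0.26504 rad/s; magnitude 0.26504 rad/s.

0.265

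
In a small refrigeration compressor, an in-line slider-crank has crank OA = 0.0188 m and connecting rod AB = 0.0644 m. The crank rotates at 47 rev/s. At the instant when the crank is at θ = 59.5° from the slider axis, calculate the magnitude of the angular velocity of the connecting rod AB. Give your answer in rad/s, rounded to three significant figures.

ω = 295.3 rad/s (converted from 47 rev/s).
The rod makes angle φ with the slider axis where L sinφ = r sinθ; differentiating, L cosφ·φ̇ = r ω cosθ.
L cosφ = √(L² − r² sin²θ) = 0.062329 m.
|ω_rod| = r ω |cosθ| / √(L² − r² sin²θ) = 0.0188·295.3·0.50754/0.062329 = 45.208 rad/s.

45.2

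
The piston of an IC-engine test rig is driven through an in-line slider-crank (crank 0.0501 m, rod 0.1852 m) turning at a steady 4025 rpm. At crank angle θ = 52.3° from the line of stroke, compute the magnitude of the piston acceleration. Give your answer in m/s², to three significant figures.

4870

ω = 2π·4025/60 = 421.5 rad/s
x(θ) = r cosθ + √(L² − r² sin²θ); with ω constant, a = ω²·d²x/dθ².
d²x/dθ² = −r cosθ − r²(cos2θ)/√u − r⁴ sin²2θ/(4u^{3/2}),  u = L² − r² sin²θ = 0.0327277 m².
Substituting r = 0.0501 m, L = 0.1852 m, θ = 52.3°: d²x/dθ² = -0.027389 m.
a = ω²·d²x/dθ² = (421.5)²·(-0.027389) = -4866 m/s²;  |a| = 4866 m/s².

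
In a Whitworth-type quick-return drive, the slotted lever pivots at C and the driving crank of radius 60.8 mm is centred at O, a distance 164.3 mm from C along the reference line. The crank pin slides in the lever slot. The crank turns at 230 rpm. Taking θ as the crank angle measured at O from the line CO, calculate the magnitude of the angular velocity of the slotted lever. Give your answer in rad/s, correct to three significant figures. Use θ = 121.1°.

1.73

ω = 24.09 rad/s (from 230 rpm).
Crank pin A relative to C: A = (d + r cosθ, r sinθ); lever angle φ = atan2(r sinθ, d + r cosθ).
Differentiating tanφ: φ̇ = rω(d cosθ + r)/(d² + r² + 2dr cosθ).
d² + r² + 2dr cosθ = |CA|² = 0.0203714 m²;  d cosθ + r = -0.024066 m.
|ω_lever| = |0.0608·24.09·-0.024066| / 0.0203714 = 1.73 rad/s.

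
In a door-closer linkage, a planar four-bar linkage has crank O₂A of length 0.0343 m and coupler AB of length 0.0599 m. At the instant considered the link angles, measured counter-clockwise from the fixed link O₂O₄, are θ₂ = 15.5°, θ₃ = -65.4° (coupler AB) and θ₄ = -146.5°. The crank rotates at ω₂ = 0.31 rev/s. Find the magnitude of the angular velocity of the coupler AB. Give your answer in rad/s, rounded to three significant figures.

ω₂ = 1.948 rad/s (from 0.31 rev/s).
Differentiating the loop-closure r₂e^{iθ₂}+r₃e^{iθ₃}=r₁+r₄e^{iθ₄} gives r₂ω₂e^{iθ₂}+r₃ω₃e^{iθ₃}=r₄ω₄e^{iθ₄}.
Eliminating the other unknown: ω₃ = r₂ω₂ sin(θ₄−θ₂) / [r₃ sin(θ₃−θ₄)].
Numerator sine = -0.30902; denominator sine = +0.98796.
Result = 0.0343·1.948·(-0.30902) / (0.0599·(+0.98796)) = -0.34886 rad/s; magnitude 0.34886 rad/s.

0.349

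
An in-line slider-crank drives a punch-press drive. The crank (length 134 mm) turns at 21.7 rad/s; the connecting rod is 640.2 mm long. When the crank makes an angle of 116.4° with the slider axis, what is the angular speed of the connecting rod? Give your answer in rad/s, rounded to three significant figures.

ω = 21.7 rad/s
The rod makes angle φ with the slider axis where L sinφ = r sinθ; differentiating, L cosφ·φ̇ = r ω cosθ.
L cosφ = √(L² − r² sin²θ) = 0.62885 m.
|ω_rod| = r ω |cosθ| / √(L² − r² sin²θ) = 0.134·21.7·0.44464/0.62885 = 2.056 rad/s.

2.06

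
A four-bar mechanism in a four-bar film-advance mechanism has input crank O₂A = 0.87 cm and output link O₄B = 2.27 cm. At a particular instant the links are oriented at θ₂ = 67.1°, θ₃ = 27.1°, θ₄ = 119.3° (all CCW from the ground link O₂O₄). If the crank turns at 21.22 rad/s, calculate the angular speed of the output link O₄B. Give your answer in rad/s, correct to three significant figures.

5.23

ω₂ = 21.22 rad/s
Differentiating the loop-closure r₂e^{iθ₂}+r₃e^{iθ₃}=r₁+r₄e^{iθ₄} gives r₂ω₂e^{iθ₂}+r₃ω₃e^{iθ₃}=r₄ω₄e^{iθ₄}.
Eliminating the other unknown: ω₄ = r₂ω₂ sin(θ₂−θ₃) / [r₄ sin(θ₄−θ₃)].
Numerator sine = +0.64279; denominator sine = +0.99926.
Result = 0.0087·21.22·(+0.64279) / (0.0227·(+0.99926)) = +5.2315 rad/s; magnitude 5.2315 rad/s.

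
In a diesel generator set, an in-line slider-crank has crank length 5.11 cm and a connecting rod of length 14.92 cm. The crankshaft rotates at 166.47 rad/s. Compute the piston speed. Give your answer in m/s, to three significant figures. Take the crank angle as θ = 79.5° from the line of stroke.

ω = 166.5 rad/s
For an in-line slider-crank, x = r cosθ + √(L² − r² sin²θ), so v = −rω sinθ·[1 + r cosθ/√(L² − r² sin²θ)].
With r = 0.0511 m, L = 0.1492 m, θ = 79.5°: √(L² − r² sin²θ) = 0.14049 m.
v = −0.0511·166.5·0.98325·[1 + 0.0511·0.18224/0.14049] = -8.9186 m/s.
|v| = 8.9186 m/s.

8.92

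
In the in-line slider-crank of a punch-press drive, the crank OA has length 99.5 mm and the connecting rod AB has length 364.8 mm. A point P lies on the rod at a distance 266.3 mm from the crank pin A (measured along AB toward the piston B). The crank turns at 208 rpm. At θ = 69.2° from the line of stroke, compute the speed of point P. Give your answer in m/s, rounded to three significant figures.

ω = 21.78 rad/s.  Crank-pin speed |V_A| = rω = 2.1673 m/s, perpendicular to OA.
Rod angle: sinφ = −(r/L) sinθ ⇒ φ = -14.772°; ω_rod = −rω cosθ/√(L²−r²sin²θ) = -2.1818 rad/s.
V_P = V_A + ω_rod × AP, with AP = 0.2663 m along the rod.
Components: V_Px = −rω sinθ − a·ω_rod·sinφ = -2.1742 m/s;  V_Py = rω cosθ + a·ω_rod·cosφ = +0.2078 m/s.
|V_P| = √(V_Px² + V_Py²) = 2.1841 m/s.

2.18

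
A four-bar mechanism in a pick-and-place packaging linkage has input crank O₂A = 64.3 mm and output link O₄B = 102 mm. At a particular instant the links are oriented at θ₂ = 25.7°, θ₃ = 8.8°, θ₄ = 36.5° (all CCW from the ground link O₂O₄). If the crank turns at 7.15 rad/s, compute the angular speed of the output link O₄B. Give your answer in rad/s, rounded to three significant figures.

2.82

ω₂ = 7.15 rad/s
Differentiating the loop-closure r₂e^{iθ₂}+r₃e^{iθ₃}=r₁+r₄e^{iθ₄} gives r₂ω₂e^{iθ₂}+r₃ω₃e^{iθ₃}=r₄ω₄e^{iθ₄}.
Eliminating the other unknown: ω₄ = r₂ω₂ sin(θ₂−θ₃) / [r₄ sin(θ₄−θ₃)].
Numerator sine = +0.29070; denominator sine = +0.46484.
Result = 0.0643·7.15·(+0.29070) / (0.102·(+0.46484)) = +2.8188 rad/s; magnitude 2.8188 rad/s.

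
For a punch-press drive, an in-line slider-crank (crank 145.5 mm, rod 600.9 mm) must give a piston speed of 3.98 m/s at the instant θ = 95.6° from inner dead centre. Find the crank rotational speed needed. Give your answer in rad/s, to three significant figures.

For an in-line slider-crank, |v_piston| = rω|sinθ|·[1 + r cosθ/√(L² − r² sin²θ)].
With r = 0.1455 m, L = 0.6009 m, θ = 95.6°: the bracketed kinematic factor |dx/dθ| = 0.14128 m.
ω = v/|dx/dθ| = 3.98/0.14128 = 28.171 rad/s.

28.2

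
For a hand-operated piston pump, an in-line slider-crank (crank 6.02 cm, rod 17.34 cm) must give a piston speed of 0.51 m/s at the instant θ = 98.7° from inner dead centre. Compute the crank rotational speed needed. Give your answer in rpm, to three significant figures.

86.7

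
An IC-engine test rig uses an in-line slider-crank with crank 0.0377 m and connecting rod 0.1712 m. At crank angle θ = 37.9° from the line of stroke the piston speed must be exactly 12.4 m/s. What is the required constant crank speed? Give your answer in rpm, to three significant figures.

4350

For an in-line slider-crank, |v_piston| = rω|sinθ|·[1 + r cosθ/√(L² − r² sin²θ)].
With r = 0.0377 m, L = 0.1712 m, θ = 37.9°: the bracketed kinematic factor |dx/dθ| = 0.02722 m.
ω = v/|dx/dθ| = 12.4/0.02722 = 455.55 rad/s.
N = 60ω/(2π) = 4350.2 rpm.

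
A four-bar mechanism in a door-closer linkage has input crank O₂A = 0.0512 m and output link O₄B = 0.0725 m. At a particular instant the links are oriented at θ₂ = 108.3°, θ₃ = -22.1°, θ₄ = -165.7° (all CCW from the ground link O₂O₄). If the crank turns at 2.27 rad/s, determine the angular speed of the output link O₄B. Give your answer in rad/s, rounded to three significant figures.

2.06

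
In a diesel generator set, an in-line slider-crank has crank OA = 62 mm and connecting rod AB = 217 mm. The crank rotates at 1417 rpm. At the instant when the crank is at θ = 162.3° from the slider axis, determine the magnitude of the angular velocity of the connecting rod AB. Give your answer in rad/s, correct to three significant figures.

40.5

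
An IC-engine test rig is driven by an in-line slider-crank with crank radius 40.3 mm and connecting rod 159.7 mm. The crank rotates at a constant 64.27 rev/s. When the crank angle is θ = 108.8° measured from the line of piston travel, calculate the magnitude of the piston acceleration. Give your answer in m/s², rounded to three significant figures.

ω = 2π·64.3 = 403.8 rad/s
x(θ) = r cosθ + √(L² − r² sin²θ); with ω constant, a = ω²·d²x/dθ².
d²x/dθ² = −r cosθ − r²(cos2θ)/√u − r⁴ sin²2θ/(4u^{3/2}),  u = L² − r² sin²θ = 0.0240487 m².
Substituting r = 0.0403 m, L = 0.1597 m, θ = 108.8°: d²x/dθ² = +0.021219 m.
a = ω²·d²x/dθ² = (403.8)²·(+0.021219) = +3460.2 m/s²;  |a| = 3460.2 m/s².

3460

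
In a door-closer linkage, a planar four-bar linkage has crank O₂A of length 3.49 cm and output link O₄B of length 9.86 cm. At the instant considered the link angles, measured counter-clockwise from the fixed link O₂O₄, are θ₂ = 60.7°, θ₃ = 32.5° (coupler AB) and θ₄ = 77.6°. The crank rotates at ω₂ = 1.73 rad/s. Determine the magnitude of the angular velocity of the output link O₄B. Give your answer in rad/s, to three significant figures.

ω₂ = 1.73 rad/s
Differentiating the loop-closure r₂e^{iθ₂}+r₃e^{iθ₃}=r₁+r₄e^{iθ₄} gives r₂ω₂e^{iθ₂}+r₃ω₃e^{iθ₃}=r₄ω₄e^{iθ₄}.
Eliminating the other unknown: ω₄ = r₂ω₂ sin(θ₂−θ₃) / [r₄ sin(θ₄−θ₃)].
Numerator sine = +0.47255; denominator sine = +0.70834.
Result = 0.0349·1.73·(+0.47255) / (0.0986·(+0.70834)) = +0.40851 rad/s; magnitude 0.40851 rad/s.

0.409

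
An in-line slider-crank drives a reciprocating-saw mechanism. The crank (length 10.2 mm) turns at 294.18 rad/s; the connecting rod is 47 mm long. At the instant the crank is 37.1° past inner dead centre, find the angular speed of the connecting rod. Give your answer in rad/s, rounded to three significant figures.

51.4

ω = 294.2 rad/s
The rod makes angle φ with the slider axis where L sinφ = r sinθ; differentiating, L cosφ·φ̇ = r ω cosθ.
L cosφ = √(L² − r² sin²θ) = 0.046596 m.
|ω_rod| = r ω |cosθ| / √(L² − r² sin²θ) = 0.0102·294.2·0.79758/0.046596 = 51.362 rad/s.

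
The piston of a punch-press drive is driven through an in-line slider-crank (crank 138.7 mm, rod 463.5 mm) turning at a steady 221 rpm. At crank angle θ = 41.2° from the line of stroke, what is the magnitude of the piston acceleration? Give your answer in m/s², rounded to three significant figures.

ω = 2π·221/60 = 23.14 rad/s
x(θ) = r cosθ + √(L² − r² sin²θ); with ω constant, a = ω²·d²x/dθ².
d²x/dθ² = −r cosθ − r²(cos2θ)/√u − r⁴ sin²2θ/(4u^{3/2}),  u = L² − r² sin²θ = 0.206486 m².
Substituting r = 0.1387 m, L = 0.4635 m, θ = 41.2°: d²x/dθ² = -0.11093 m.
a = ω²·d²x/dθ² = (23.14)²·(-0.11093) = -59.413 m/s²;  |a| = 59.413 m/s².

59.4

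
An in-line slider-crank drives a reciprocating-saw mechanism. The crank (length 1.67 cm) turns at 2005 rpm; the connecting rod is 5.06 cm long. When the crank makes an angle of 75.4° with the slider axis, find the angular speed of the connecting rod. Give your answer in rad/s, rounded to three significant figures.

ω = 210 rad/s (converted from 2005 rpm).
The rod makes angle φ with the slider axis where L sinφ = r sinθ; differentiating, L cosφ·φ̇ = r ω cosθ.
L cosφ = √(L² − r² sin²θ) = 0.04795 m.
|ω_rod| = r ω |cosθ| / √(L² − r² sin²θ) = 0.0167·210·0.25207/0.04795 = 18.433 rad/s.

18.4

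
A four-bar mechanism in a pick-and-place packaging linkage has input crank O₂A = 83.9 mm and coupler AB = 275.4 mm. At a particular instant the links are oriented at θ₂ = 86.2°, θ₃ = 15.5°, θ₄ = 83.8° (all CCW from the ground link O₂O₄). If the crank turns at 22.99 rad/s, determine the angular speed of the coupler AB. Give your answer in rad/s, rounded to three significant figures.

ω₂ = 22.99 rad/s
Differentiating the loop-closure r₂e^{iθ₂}+r₃e^{iθ₃}=r₁+r₄e^{iθ₄} gives r₂ω₂e^{iθ₂}+r₃ω₃e^{iθ₃}=r₄ω₄e^{iθ₄}.
Eliminating the other unknown: ω₃ = r₂ω₂ sin(θ₄−θ₂) / [r₃ sin(θ₃−θ₄)].
Numerator sine = -0.04188; denominator sine = -0.92913.
Result = 0.0839·22.99·(-0.04188) / (0.2754·(-0.92913)) = +0.31566 rad/s; magnitude 0.31566 rad/s.

0.316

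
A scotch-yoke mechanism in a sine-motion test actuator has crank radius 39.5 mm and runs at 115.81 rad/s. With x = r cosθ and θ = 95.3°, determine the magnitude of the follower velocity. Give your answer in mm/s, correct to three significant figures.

ω = 115.8 rad/s
x = r cosθ ⇒ ẋ = −rω sinθ.
|v| = rω|sinθ| = 0.0395·115.8·|sin 95.3°| = 4.5549 m/s = 4554.9 mm/s.

4550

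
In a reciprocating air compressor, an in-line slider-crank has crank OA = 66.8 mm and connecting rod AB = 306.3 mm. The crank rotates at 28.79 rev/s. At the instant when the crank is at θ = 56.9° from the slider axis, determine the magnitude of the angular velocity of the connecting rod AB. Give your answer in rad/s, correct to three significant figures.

ω = 180.9 rad/s (converted from 28.79 rev/s).
The rod makes angle φ with the slider axis where L sinφ = r sinθ; differentiating, L cosφ·φ̇ = r ω cosθ.
L cosφ = √(L² − r² sin²θ) = 0.30114 m.
|ω_rod| = r ω |cosθ| / √(L² − r² sin²θ) = 0.0668·180.9·0.54610/0.30114 = 21.913 rad/s.

21.9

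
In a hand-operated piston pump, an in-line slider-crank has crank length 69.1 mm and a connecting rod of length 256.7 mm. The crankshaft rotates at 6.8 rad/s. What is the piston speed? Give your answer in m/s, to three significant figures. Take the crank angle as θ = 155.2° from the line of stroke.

0.149

ω = 6.8 rad/s
For an in-line slider-crank, x = r cosθ + √(L² − r² sin²θ), so v = −rω sinθ·[1 + r cosθ/√(L² − r² sin²θ)].
With r = 0.0691 m, L = 0.2567 m, θ = 155.2°: √(L² − r² sin²θ) = 0.25506 m.
v = −0.0691·6.8·0.41945·[1 + 0.0691·-0.90778/0.25506] = -0.14862 m/s.
|v| = 0.14862 m/s.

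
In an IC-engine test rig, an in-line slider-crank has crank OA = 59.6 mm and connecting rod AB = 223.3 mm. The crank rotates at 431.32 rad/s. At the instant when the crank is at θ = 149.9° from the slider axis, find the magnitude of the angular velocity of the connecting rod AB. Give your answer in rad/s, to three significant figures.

ω = 431.3 rad/s
The rod makes angle φ with the slider axis where L sinφ = r sinθ; differentiating, L cosφ·φ̇ = r ω cosθ.
L cosφ = √(L² − r² sin²θ) = 0.22129 m.
|ω_rod| = r ω |cosθ| / √(L² − r² sin²θ) = 0.0596·431.3·0.86515/0.22129 = 100.5 rad/s.

101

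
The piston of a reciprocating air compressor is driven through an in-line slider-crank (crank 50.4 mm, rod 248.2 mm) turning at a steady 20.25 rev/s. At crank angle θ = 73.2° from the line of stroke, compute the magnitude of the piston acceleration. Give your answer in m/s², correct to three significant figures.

95.7

ω = 2π·20.2 = 127.2 rad/s
x(θ) = r cosθ + √(L² − r² sin²θ); with ω constant, a = ω²·d²x/dθ².
d²x/dθ² = −r cosθ − r²(cos2θ)/√u − r⁴ sin²2θ/(4u^{3/2}),  u = L² − r² sin²θ = 0.0592753 m².
Substituting r = 0.0504 m, L = 0.2482 m, θ = 73.2°: d²x/dθ² = -0.0059113 m.
a = ω²·d²x/dθ² = (127.2)²·(-0.0059113) = -95.695 m/s²;  |a| = 95.695 m/s².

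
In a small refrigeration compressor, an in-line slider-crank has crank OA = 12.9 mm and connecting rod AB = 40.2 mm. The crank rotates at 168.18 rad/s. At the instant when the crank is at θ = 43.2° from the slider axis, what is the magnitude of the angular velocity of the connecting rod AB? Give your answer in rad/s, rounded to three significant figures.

ω = 168.2 rad/s
The rod makes angle φ with the slider axis where L sinφ = r sinθ; differentiating, L cosφ·φ̇ = r ω cosθ.
L cosφ = √(L² − r² sin²θ) = 0.039218 m.
|ω_rod| = r ω |cosθ| / √(L² − r² sin²θ) = 0.0129·168.2·0.72897/0.039218 = 40.326 rad/s.

40.3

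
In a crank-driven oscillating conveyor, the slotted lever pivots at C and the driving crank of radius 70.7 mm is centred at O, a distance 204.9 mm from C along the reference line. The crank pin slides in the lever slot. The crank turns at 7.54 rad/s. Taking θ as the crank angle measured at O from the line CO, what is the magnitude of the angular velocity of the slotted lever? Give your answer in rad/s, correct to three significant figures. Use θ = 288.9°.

ω = 7.54 rad/s
Crank pin A relative to C: A = (d + r cosθ, r sinθ); lever angle φ = atan2(r sinθ, d + r cosθ).
Differentiating tanφ: φ̇ = rω(d cosθ + r)/(d² + r² + 2dr cosθ).
d² + r² + 2dr cosθ = |CA|² = 0.0563673 m²;  d cosθ + r = +0.13707 m.
|ω_lever| = |0.0707·7.54·+0.13707| / 0.0563673 = 1.2963 rad/s.

1.30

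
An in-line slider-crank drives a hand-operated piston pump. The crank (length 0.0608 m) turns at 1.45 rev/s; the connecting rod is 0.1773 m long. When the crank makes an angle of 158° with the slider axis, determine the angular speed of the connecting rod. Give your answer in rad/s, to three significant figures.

ω = 9.111 rad/s (converted from 1.45 rev/s).
The rod makes angle φ with the slider axis where L sinφ = r sinθ; differentiating, L cosφ·φ̇ = r ω cosθ.
L cosφ = √(L² − r² sin²θ) = 0.17583 m.
|ω_rod| = r ω |cosθ| / √(L² − r² sin²θ) = 0.0608·9.111·0.92718/0.17583 = 2.9209 rad/s.

2.92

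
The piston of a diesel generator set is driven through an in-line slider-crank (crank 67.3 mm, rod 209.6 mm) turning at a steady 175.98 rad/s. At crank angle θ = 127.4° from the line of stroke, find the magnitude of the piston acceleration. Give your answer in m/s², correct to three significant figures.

1430

ω = 176 rad/s
x(θ) = r cosθ + √(L² − r² sin²θ); with ω constant, a = ω²·d²x/dθ².
d²x/dθ² = −r cosθ − r²(cos2θ)/√u − r⁴ sin²2θ/(4u^{3/2}),  u = L² − r² sin²θ = 0.0410737 m².
Substituting r = 0.0673 m, L = 0.2096 m, θ = 127.4°: d²x/dθ² = +0.046162 m.
a = ω²·d²x/dθ² = (176)²·(+0.046162) = +1429.6 m/s²;  |a| = 1429.6 m/s².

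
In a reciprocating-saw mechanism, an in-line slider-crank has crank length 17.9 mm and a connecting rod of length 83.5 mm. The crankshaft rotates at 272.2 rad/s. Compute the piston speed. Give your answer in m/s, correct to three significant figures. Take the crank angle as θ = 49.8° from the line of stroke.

ω = 272.2 rad/s
For an in-line slider-crank, x = r cosθ + √(L² − r² sin²θ), so v = −rω sinθ·[1 + r cosθ/√(L² − r² sin²θ)].
With r = 0.0179 m, L = 0.0835 m, θ = 49.8°: √(L² − r² sin²θ) = 0.082373 m.
v = −0.0179·272.2·0.76380·[1 + 0.0179·0.64546/0.082373] = -4.2435 m/s.
|v| = 4.2435 m/s.

4.24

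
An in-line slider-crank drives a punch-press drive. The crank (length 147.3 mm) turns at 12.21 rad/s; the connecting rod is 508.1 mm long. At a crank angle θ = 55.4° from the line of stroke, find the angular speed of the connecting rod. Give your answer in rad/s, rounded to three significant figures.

ω = 12.21 rad/s
The rod makes angle φ with the slider axis where L sinφ = r sinθ; differentiating, L cosφ·φ̇ = r ω cosθ.
L cosφ = √(L² − r² sin²θ) = 0.49342 m.
|ω_rod| = r ω |cosθ| / √(L² − r² sin²θ) = 0.1473·12.21·0.56784/0.49342 = 2.0698 rad/s.

2.07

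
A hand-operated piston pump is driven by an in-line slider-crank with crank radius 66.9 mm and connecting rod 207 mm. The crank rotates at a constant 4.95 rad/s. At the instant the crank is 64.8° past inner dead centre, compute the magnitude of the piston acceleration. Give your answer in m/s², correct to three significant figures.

0.354

ω = 4.95 rad/s
x(θ) = r cosθ + √(L² − r² sin²θ); with ω constant, a = ω²·d²x/dθ².
d²x/dθ² = −r cosθ − r²(cos2θ)/√u − r⁴ sin²2θ/(4u^{3/2}),  u = L² − r² sin²θ = 0.0391848 m².
Substituting r = 0.0669 m, L = 0.207 m, θ = 64.8°: d²x/dθ² = -0.014456 m.
a = ω²·d²x/dθ² = (4.95)²·(-0.014456) = -0.35421 m/s²;  |a| = 0.35421 m/s².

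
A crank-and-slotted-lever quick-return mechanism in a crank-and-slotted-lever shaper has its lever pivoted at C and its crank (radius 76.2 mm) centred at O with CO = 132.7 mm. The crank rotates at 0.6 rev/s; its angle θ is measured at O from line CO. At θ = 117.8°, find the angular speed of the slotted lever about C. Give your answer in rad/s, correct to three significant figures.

ω = 3.77 rad/s (from 0.6 rev/s).
Crank pin A relative to C: A = (d + r cosθ, r sinθ); lever angle φ = atan2(r sinθ, d + r cosθ).
Differentiating tanφ: φ̇ = rω(d cosθ + r)/(d² + r² + 2dr cosθ).
d² + r² + 2dr cosθ = |CA|² = 0.0139838 m²;  d cosθ + r = +0.01431 m.
|ω_lever| = |0.0762·3.77·+0.01431| / 0.0139838 = 0.29398 rad/s.

0.294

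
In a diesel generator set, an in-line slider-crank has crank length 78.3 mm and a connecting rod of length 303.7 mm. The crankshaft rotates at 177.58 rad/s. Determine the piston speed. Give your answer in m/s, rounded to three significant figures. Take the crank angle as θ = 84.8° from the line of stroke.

ω = 177.6 rad/s
For an in-line slider-crank, x = r cosθ + √(L² − r² sin²θ), so v = −rω sinθ·[1 + r cosθ/√(L² − r² sin²θ)].
With r = 0.0783 m, L = 0.3037 m, θ = 84.8°: √(L² − r² sin²θ) = 0.29352 m.
v = −0.0783·177.6·0.99588·[1 + 0.0783·0.09063/0.29352] = -14.182 m/s.
|v| = 14.182 m/s.

14.2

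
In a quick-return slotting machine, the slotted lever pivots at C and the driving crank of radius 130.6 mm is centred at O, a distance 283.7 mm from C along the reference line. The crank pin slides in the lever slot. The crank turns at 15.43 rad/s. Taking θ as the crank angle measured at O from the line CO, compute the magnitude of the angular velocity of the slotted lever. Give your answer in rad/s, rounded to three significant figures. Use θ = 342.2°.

4.80

ω = 15.43 rad/s
Crank pin A relative to C: A = (d + r cosθ, r sinθ); lever angle φ = atan2(r sinθ, d + r cosθ).
Differentiating tanφ: φ̇ = rω(d cosθ + r)/(d² + r² + 2dr cosθ).
d² + r² + 2dr cosθ = |CA|² = 0.168097 m²;  d cosθ + r = +0.40072 m.
|ω_lever| = |0.1306·15.43·+0.40072| / 0.168097 = 4.8038 rad/s.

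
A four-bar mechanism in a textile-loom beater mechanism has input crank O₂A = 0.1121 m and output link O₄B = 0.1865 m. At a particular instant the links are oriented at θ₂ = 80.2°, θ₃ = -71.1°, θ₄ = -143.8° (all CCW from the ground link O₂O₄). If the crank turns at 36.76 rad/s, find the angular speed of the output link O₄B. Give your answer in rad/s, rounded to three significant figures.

ω₂ = 36.76 rad/s
Differentiating the loop-closure r₂e^{iθ₂}+r₃e^{iθ₃}=r₁+r₄e^{iθ₄} gives r₂ω₂e^{iθ₂}+r₃ω₃e^{iθ₃}=r₄ω₄e^{iθ₄}.
Eliminating the other unknown: ω₄ = r₂ω₂ sin(θ₂−θ₃) / [r₄ sin(θ₄−θ₃)].
Numerator sine = +0.48022; denominator sine = -0.95476.
Result = 0.1121·36.76·(+0.48022) / (0.1865·(-0.95476)) = -11.114 rad/s; magnitude 11.114 rad/s.

11.1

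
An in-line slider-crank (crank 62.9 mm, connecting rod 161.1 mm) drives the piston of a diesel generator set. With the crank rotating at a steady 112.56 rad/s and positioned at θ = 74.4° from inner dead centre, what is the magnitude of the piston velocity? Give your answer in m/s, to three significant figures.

7.59

ω = 112.6 rad/s
For an in-line slider-crank, x = r cosθ + √(L² − r² sin²θ), so v = −rω sinθ·[1 + r cosθ/√(L² − r² sin²θ)].
With r = 0.0629 m, L = 0.1611 m, θ = 74.4°: √(L² − r² sin²θ) = 0.14927 m.
v = −0.0629·112.6·0.96316·[1 + 0.0629·0.26892/0.14927] = -7.5919 m/s.
|v| = 7.5919 m/s.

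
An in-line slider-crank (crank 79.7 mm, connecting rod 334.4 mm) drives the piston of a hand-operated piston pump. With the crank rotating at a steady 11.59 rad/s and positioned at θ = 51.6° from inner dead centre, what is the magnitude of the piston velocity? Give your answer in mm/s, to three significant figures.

833

ω = 11.59 rad/s
For an in-line slider-crank, x = r cosθ + √(L² − r² sin²θ), so v = −rω sinθ·[1 + r cosθ/√(L² − r² sin²θ)].
With r = 0.0797 m, L = 0.3344 m, θ = 51.6°: √(L² − r² sin²θ) = 0.32851 m.
v = −0.0797·11.59·0.78369·[1 + 0.0797·0.62115/0.32851] = -0.83301 m/s.
|v| = 0.83301 m/s = 833.01 mm/s.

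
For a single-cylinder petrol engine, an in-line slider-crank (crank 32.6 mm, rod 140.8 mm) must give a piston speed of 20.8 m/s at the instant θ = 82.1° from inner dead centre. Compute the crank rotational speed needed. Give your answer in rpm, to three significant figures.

5960

For an in-line slider-crank, |v_piston| = rω|sinθ|·[1 + r cosθ/√(L² − r² sin²θ)].
With r = 0.0326 m, L = 0.1408 m, θ = 82.1°: the bracketed kinematic factor |dx/dθ| = 0.033346 m.
ω = v/|dx/dθ| = 20.8/0.033346 = 623.76 rad/s.
N = 60ω/(2π) = 5956.4 rpm.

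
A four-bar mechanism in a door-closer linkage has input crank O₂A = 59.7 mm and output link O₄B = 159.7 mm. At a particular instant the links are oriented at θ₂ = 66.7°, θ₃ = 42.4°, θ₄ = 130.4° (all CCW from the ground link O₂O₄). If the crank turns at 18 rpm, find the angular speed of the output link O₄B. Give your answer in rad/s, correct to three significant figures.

0.290

ω₂ = 1.885 rad/s (from 18 rpm).
Differentiating the loop-closure r₂e^{iθ₂}+r₃e^{iθ₃}=r₁+r₄e^{iθ₄} gives r₂ω₂e^{iθ₂}+r₃ω₃e^{iθ₃}=r₄ω₄e^{iθ₄}.
Eliminating the other unknown: ω₄ = r₂ω₂ sin(θ₂−θ₃) / [r₄ sin(θ₄−θ₃)].
Numerator sine = +0.41151; denominator sine = +0.99939.
Result = 0.0597·1.885·(+0.41151) / (0.1597·(+0.99939)) = +0.29015 rad/s; magnitude 0.29015 rad/s.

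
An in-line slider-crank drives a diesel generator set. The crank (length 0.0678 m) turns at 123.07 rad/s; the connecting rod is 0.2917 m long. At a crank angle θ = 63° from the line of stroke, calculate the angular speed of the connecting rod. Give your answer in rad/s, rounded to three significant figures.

ω = 123.1 rad/s
The rod makes angle φ with the slider axis where L sinφ = r sinθ; differentiating, L cosφ·φ̇ = r ω cosθ.
L cosφ = √(L² − r² sin²θ) = 0.28538 m.
|ω_rod| = r ω |cosθ| / √(L² − r² sin²θ) = 0.0678·123.1·0.45399/0.28538 = 13.274 rad/s.

13.3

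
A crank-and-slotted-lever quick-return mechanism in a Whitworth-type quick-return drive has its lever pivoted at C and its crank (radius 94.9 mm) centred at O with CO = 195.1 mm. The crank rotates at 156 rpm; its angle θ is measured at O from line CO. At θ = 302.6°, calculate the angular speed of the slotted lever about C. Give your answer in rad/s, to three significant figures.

4.63

ω = 16.34 rad/s (from 156 rpm).
Crank pin A relative to C: A = (d + r cosθ, r sinθ); lever angle φ = atan2(r sinθ, d + r cosθ).
Differentiating tanφ: φ̇ = rω(d cosθ + r)/(d² + r² + 2dr cosθ).
d² + r² + 2dr cosθ = |CA|² = 0.0670207 m²;  d cosθ + r = +0.20001 m.
|ω_lever| = |0.0949·16.34·+0.20001| / 0.0670207 = 4.6267 rad/s.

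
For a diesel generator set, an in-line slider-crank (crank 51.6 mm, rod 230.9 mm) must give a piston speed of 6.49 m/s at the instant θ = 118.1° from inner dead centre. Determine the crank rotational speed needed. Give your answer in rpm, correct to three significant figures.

1530

For an in-line slider-crank, |v_piston| = rω|sinθ|·[1 + r cosθ/√(L² − r² sin²θ)].
With r = 0.0516 m, L = 0.2309 m, θ = 118.1°: the bracketed kinematic factor |dx/dθ| = 0.040631 m.
ω = v/|dx/dθ| = 6.49/0.040631 = 159.73 rad/s.
N = 60ω/(2π) = 1525.3 rpm.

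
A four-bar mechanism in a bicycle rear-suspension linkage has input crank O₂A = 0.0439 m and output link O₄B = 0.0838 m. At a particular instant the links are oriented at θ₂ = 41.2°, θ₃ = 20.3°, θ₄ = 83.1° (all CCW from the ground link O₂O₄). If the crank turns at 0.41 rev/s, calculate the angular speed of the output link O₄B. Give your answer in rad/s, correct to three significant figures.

0.541

ω₂ = 2.576 rad/s (from 0.41 rev/s).
Differentiating the loop-closure r₂e^{iθ₂}+r₃e^{iθ₃}=r₁+r₄e^{iθ₄} gives r₂ω₂e^{iθ₂}+r₃ω₃e^{iθ₃}=r₄ω₄e^{iθ₄}.
Eliminating the other unknown: ω₄ = r₂ω₂ sin(θ₂−θ₃) / [r₄ sin(θ₄−θ₃)].
Numerator sine = +0.35674; denominator sine = +0.88942.
Result = 0.0439·2.576·(+0.35674) / (0.0838·(+0.88942)) = +0.54129 rad/s; magnitude 0.54129 rad/s.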